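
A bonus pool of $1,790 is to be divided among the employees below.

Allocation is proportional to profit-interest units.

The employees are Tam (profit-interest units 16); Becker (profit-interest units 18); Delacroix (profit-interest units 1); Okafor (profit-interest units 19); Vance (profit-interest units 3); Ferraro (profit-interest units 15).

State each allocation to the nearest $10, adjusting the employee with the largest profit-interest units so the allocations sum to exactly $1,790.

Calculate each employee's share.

Tam: $400 | Becker: $450 | Delacroix: $20 | Okafor: $480 | Vance: $70 | Ferraro: $370

Combined profit-interest units = 72.
Pro-rata amounts: Tam 16/72 × $1,790 = 397.78; Becker 18/72 × $1,790 = 447.50; Delacroix 1/72 × $1,790 = 24.86; Okafor 19/72 × $1,790 = 472.36; Vance 3/72 × $1,790 = 74.58; Ferraro 15/72 × $1,790 = 372.92.
After rounding ($10): Tam $400; Becker $450; Delacroix $20; Okafor $470; Vance $70; Ferraro $370. Sum = $1,780.
Difference $1,790 − $1,780 = +$10 applied to largest profit-interest units (Okafor): Okafor becomes $480.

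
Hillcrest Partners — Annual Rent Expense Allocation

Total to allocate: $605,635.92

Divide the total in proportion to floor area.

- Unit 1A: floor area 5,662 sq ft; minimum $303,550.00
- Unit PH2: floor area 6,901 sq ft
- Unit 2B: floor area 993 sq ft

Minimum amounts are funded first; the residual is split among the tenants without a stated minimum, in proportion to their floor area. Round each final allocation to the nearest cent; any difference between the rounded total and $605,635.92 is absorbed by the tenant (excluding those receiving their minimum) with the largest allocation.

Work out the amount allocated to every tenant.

Minimums first: Unit 1A $303,550.00. Balance $302,085.92.
Balance split over remaining floor area 7,894: Unit PH2 264,086.0063 → $264,086.01; Unit 2B 37,999.9137 → $37,999.91.

Unit 1A: $303,550.00 · Unit PH2: $264,086.01 · Unit 2B: $37,999.91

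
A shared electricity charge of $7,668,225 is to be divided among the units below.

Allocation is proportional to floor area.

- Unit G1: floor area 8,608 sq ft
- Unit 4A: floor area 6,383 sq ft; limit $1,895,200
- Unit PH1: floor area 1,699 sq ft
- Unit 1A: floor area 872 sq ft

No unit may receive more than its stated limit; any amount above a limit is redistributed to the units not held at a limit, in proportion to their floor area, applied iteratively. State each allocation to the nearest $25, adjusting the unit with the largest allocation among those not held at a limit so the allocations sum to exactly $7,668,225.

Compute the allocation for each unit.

Unit G1: $4,445,300; Unit 4A: $1,895,200; Unit PH1: $877,400; Unit 1A: $450,325

Total floor area = 17,562.
Proportional shares (ignoring caps): Unit G1 3,758,574.24; Unit 4A 2,787,056.15; Unit PH1 741,846.84; Unit 1A 380,747.76.
Held at cap: Unit 4A ($1,895,200); residual $5,773,025 reallocated over remaining floor area 11,179.
Redistributed shares: Unit G1 4,445,317.04 → $4,445,325; Unit PH1 877,392.39 → $877,400; Unit 1A 450,315.57 → $450,325.
Rounding difference −$25 applied to Unit G1 → $4,445,300.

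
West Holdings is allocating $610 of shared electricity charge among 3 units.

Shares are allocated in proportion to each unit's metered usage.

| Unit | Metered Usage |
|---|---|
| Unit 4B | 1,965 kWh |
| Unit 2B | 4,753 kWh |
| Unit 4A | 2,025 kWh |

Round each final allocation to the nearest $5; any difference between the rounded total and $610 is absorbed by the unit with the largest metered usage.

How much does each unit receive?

Unit 4B: $135 | Unit 2B: $335 | Unit 4A: $140

Combined metered usage = 8,743.
Proportional shares: Unit 4B 1,965/8,743 × $610 = 137.10; Unit 2B 4,753/8,743 × $610 = 331.62; Unit 4A 2,025/8,743 × $610 = 141.28.
After rounding ($5): Unit 4B $135; Unit 2B $330; Unit 4A $140. Sum = $605.
Difference $610 − $605 = +$5 applied to largest metered usage (Unit 2B): Unit 2B becomes $335.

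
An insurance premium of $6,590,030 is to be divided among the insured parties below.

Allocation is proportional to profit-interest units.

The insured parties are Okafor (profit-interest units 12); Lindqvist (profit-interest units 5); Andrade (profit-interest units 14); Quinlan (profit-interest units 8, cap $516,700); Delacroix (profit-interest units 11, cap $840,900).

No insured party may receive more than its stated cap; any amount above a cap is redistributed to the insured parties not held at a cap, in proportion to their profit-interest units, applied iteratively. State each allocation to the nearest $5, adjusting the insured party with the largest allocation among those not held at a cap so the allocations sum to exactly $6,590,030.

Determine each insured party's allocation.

Okafor: $2,025,455; Lindqvist: $843,940; Andrade: $2,363,035; Quinlan: $516,700; Delacroix: $840,900

Profit-interest units total: 50.
Unconstrained shares: Okafor 1,581,607.20; Lindqvist 659,003.00; Andrade 1,845,208.40; Quinlan 1,054,404.80; Delacroix 1,449,806.60.
Capped: Quinlan ($516,700), Delacroix ($840,900); balance $5,232,430 reallocated over remaining profit-interest units 31.
Redistributed shares: Okafor 2,025,456.77 → $2,025,455; Lindqvist 843,940.32 → $843,940; Andrade 2,363,032.90 → $2,363,035.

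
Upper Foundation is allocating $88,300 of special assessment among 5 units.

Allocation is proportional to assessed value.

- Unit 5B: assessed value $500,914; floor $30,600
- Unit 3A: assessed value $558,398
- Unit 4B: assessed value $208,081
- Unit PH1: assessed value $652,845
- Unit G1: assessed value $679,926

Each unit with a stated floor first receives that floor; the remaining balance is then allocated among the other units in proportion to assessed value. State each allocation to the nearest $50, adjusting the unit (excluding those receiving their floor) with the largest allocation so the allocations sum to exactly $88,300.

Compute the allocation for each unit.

Unit 5B: $30,600 · Unit 3A: $15,350 · Unit 4B: $5,700 · Unit PH1: $17,950 · Unit G1: $18,700

Guaranteed amounts: Unit 5B $30,600. Remaining pool $57,700.
Remaining pool split over remaining assessed value 2,099,250: Unit 3A 15,348.13 → $15,350; Unit 4B 5,719.32 → $5,700; Unit PH1 17,944.10 → $17,950; Unit G1 18,688.45 → $18,700.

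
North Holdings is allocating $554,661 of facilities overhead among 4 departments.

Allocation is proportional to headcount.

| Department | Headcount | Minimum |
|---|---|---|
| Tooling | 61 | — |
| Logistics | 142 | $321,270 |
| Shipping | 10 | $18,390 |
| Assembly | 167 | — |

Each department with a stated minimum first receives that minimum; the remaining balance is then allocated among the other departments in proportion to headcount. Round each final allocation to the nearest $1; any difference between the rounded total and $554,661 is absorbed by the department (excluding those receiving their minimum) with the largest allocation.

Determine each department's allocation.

Tooling: $57,522; Logistics: $321,270; Shipping: $18,390; Assembly: $157,479

Guaranteed amounts: Logistics $321,270; Shipping $18,390. Balance $215,001.
Balance split over remaining headcount 228: Tooling 57,522.20 → $57,522; Assembly 157,478.80 → $157,479.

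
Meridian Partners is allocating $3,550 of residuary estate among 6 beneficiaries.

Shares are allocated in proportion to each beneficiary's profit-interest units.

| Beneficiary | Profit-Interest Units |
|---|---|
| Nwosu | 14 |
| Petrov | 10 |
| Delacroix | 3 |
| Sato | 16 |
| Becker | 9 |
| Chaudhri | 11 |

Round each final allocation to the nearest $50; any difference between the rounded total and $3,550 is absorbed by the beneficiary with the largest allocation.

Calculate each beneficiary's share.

Sum of profit-interest units: 63.
Pro-rata amounts: Nwosu 14/63 × $3,550 = 788.89; Petrov 10/63 × $3,550 = 563.49; Delacroix 3/63 × $3,550 = 169.05; Sato 16/63 × $3,550 = 901.59; Becker 9/63 × $3,550 = 507.14; Chaudhri 11/63 × $3,550 = 619.84.
After rounding ($50): Nwosu $800; Petrov $550; Delacroix $150; Sato $900; Becker $500; Chaudhri $600. Sum = $3,500.
Difference $3,550 − $3,500 = +$50 applied to largest allocation (Sato): Sato becomes $950.

Nwosu: $800; Petrov: $550; Delacroix: $150; Sato: $950; Becker: $500; Chaudhri: $600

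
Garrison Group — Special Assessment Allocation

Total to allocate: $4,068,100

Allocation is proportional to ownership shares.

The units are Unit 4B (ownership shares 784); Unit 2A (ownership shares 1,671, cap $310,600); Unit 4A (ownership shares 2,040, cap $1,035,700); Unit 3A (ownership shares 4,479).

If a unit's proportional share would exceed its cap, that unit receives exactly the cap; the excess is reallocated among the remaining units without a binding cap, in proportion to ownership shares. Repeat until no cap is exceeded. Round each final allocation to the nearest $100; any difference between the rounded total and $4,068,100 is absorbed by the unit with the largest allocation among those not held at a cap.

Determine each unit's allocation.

Unit 4B: $405,500 | Unit 2A: $310,600 | Unit 4A: $1,035,700 | Unit 3A: $2,316,300

Ownership shares total: 8,974.
Proportional shares (ignoring caps): Unit 4B 355,403.43; Unit 2A 757,498.90; Unit 4A 924,774.24; Unit 3A 2,030,423.43.
Capped: Unit 2A ($310,600); balance $3,757,500 reallocated over remaining ownership shares 7,303.
Capped: Unit 4A ($1,035,700); balance $2,721,800 reallocated over remaining ownership shares 5,263.
Remaining shares: Unit 4B 405,451.49 → $405,500; Unit 3A 2,316,348.51 → $2,316,300.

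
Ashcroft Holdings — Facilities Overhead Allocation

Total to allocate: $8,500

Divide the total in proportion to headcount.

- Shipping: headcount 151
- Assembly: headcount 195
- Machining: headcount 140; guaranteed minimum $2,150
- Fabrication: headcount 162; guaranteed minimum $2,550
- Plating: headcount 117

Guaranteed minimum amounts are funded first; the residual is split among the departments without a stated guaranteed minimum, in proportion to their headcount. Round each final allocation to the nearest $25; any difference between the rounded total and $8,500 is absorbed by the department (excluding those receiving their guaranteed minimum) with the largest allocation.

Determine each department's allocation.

Minimums first: Machining $2,150; Fabrication $2,550. Remaining pool $3,800.
Remaining pool split over remaining headcount 463: Shipping 1,239.31 → $1,250; Assembly 1,600.43 → $1,600; Plating 960.26 → $950.

Shipping: $1,250 | Assembly: $1,600 | Machining: $2,150 | Fabrication: $2,550 | Plating: $950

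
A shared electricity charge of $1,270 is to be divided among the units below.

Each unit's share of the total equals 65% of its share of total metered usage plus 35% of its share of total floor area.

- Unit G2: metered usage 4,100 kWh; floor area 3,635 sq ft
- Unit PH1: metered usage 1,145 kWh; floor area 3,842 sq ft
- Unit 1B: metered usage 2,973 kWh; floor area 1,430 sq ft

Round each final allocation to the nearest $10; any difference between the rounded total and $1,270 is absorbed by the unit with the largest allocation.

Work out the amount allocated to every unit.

Unit G2: $590; Unit PH1: $310; Unit 1B: $370

Metered usage total 8,218; floor area total 8,907.
Combined weights (65% metered usage + 35% floor area): Unit G2 0.4671; Unit PH1 0.2415; Unit 1B 0.2913.
Unrounded shares: Unit G2 593.25; Unit PH1 306.75; Unit 1B 370.00.
After rounding ($10): Unit G2 $590; Unit PH1 $310; Unit 1B $370. Sum = $1,270.
No rounding difference to absorb.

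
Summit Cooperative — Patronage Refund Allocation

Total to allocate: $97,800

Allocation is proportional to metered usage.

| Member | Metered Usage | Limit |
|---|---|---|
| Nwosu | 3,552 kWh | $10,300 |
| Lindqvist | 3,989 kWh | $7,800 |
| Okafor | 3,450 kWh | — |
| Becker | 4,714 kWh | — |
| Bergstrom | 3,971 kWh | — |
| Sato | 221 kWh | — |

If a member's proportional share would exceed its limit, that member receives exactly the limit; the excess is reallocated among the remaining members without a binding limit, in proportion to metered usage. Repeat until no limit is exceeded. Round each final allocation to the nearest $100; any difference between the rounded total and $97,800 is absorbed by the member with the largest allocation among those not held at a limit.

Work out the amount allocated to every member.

Nwosu: $10,300 · Lindqvist: $7,800 · Okafor: $22,300 · Becker: $30,400 · Bergstrom: $25,600 · Sato: $1,400

Total metered usage = 19,897.
Unconstrained shares: Nwosu 17,459.19; Lindqvist 19,607.19; Okafor 16,957.83; Becker 23,170.79; Bergstrom 19,518.71; Sato 1,086.28.
Cap binds for Nwosu ($10,300), Lindqvist ($7,800); residual $79,700 reallocated over remaining metered usage 12,356.
Remaining shares: Okafor 22,253.56 → $22,300; Becker 30,406.75 → $30,400; Bergstrom 25,614.17 → $25,600; Sato 1,425.52 → $1,400.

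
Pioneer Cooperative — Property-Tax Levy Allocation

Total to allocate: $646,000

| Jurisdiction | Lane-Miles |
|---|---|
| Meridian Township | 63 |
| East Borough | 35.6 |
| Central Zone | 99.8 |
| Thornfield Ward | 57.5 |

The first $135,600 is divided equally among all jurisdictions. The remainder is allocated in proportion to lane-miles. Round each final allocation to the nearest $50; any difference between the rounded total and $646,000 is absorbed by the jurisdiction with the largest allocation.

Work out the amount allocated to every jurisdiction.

First tranche $135,600 split equally: $33,900 each.
Remainder $510,400 by lane-miles (total 255.9): Meridian Township 125,655.33 → $125,650; East Borough 71,005.24 → $71,000; Central Zone 199,054.01 → $199,050; Thornfield Ward 114,685.42 → $114,700.
Totals: Meridian Township $33,900 + $125,650 = $159,550; East Borough $33,900 + $71,000 = $104,900; Central Zone $33,900 + $199,050 = $232,950; Thornfield Ward $33,900 + $114,700 = $148,600.

Meridian Township: $159,550; East Borough: $104,900; Central Zone: $232,950; Thornfield Ward: $148,600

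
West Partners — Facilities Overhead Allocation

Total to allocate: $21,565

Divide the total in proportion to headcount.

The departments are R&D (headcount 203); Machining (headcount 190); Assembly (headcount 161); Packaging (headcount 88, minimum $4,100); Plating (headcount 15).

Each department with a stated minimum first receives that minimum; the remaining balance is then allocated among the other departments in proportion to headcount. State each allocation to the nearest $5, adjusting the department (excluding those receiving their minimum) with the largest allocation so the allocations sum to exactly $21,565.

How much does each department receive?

R&D: $6,235 · Machining: $5,830 · Assembly: $4,940 · Packaging: $4,100 · Plating: $460

Minimums first: Packaging $4,100. Residual $17,465.
Residual split over remaining headcount 569: R&D 6,230.92 → $6,230; Machining 5,831.90 → $5,830; Assembly 4,941.77 → $4,940; Plating 460.41 → $460.
Rounding difference +$5 applied to R&D → $6,235.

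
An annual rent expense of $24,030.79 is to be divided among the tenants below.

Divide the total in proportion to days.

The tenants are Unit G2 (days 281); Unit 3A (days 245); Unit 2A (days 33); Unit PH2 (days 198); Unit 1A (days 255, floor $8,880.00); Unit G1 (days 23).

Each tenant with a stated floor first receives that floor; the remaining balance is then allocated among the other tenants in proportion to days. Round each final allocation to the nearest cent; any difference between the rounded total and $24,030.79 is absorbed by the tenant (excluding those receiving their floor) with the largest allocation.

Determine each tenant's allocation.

Fund the minimums — Unit 1A $8,880.00. Balance $15,150.79.
Balance split over remaining days 780: Unit G2 5,458.1692 → $5,458.17; Unit 3A 4,758.9020 → $4,758.90; Unit 2A 640.99496 → $640.99; Unit PH2 3,845.9698 → $3,845.97; Unit G1 446.7541 → $446.75.
Rounding difference +$0.01 applied to Unit G2 → $5,458.18.

Unit G2: $5,458.18; Unit 3A: $4,758.90; Unit 2A: $640.99; Unit PH2: $3,845.97; Unit 1A: $8,880.00; Unit G1: $446.75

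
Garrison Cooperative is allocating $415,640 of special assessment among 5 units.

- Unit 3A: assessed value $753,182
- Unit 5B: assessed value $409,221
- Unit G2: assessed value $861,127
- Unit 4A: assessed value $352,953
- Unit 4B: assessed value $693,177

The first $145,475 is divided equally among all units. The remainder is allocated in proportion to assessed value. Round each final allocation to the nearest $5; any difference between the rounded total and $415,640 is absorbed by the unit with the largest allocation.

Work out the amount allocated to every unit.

Unit 3A: $95,385; Unit 5B: $65,110; Unit G2: $104,885; Unit 4A: $60,160; Unit 4B: $90,100

Equal tier: $145,475 ÷ 5 = $29,095 apiece.
Remainder $270,165 by assessed value (total 3,069,660): Unit 3A 66,288.58 → $66,290; Unit 5B 36,016.10 → $36,015; Unit G2 75,788.97 → $75,790; Unit 4A 31,063.88 → $31,065; Unit 4B 61,007.46 → $61,005.
Totals: Unit 3A $29,095 + $66,290 = $95,385; Unit 5B $29,095 + $36,015 = $65,110; Unit G2 $29,095 + $75,790 = $104,885; Unit 4A $29,095 + $31,065 = $60,160; Unit 4B $29,095 + $61,005 = $90,100.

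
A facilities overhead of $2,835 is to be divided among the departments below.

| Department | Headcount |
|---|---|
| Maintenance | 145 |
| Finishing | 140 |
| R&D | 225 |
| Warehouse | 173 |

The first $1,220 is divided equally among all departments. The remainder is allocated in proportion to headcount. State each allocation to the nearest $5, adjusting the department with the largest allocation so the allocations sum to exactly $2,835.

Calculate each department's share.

Equal tier: $1,220 ÷ 4 = $305 apiece.
Remainder $1,615 by headcount (total 683): Maintenance 342.86 → $345; Finishing 331.04 → $330; R&D 532.03 → $530; Warehouse 409.07 → $410.
Totals: Maintenance $305 + $345 = $650; Finishing $305 + $330 = $635; R&D $305 + $530 = $835; Warehouse $305 + $410 = $715.

Maintenance: $650 | Finishing: $635 | R&D: $835 | Warehouse: $715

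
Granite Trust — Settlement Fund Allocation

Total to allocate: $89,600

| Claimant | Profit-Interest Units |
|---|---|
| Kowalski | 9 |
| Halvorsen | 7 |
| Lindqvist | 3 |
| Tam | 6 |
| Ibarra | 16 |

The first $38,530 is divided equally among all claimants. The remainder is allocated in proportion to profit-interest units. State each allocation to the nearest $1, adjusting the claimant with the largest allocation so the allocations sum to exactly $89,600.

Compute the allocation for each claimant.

Equal tier: $38,530 ÷ 5 = $7,706 apiece.
Remainder $51,070 by profit-interest units (total 41): Kowalski 11,210.49 → $11,210; Halvorsen 8,719.27 → $8,719; Lindqvist 3,736.83 → $3,737; Tam 7,473.66 → $7,474; Ibarra 19,929.76 → $19,930.
Totals: Kowalski $7,706 + $11,210 = $18,916; Halvorsen $7,706 + $8,719 = $16,425; Lindqvist $7,706 + $3,737 = $11,443; Tam $7,706 + $7,474 = $15,180; Ibarra $7,706 + $19,930 = $27,636.

Kowalski: $18,916; Halvorsen: $16,425; Lindqvist: $11,443; Tam: $15,180; Ibarra: $27,636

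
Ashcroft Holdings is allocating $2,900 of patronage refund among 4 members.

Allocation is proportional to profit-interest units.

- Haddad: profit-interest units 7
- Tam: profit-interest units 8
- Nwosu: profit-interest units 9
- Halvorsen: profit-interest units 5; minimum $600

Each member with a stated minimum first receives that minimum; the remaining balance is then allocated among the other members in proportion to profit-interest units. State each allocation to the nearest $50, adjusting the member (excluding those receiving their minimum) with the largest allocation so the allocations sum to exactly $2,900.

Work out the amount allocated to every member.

Haddad: $650 · Tam: $750 · Nwosu: $900 · Halvorsen: $600

Guaranteed amounts: Halvorsen $600. Balance $2,300.
Balance split over remaining profit-interest units 24: Haddad 670.83 → $650; Tam 766.67 → $750; Nwosu 862.50 → $850.
Rounding difference +$50 applied to Nwosu → $900.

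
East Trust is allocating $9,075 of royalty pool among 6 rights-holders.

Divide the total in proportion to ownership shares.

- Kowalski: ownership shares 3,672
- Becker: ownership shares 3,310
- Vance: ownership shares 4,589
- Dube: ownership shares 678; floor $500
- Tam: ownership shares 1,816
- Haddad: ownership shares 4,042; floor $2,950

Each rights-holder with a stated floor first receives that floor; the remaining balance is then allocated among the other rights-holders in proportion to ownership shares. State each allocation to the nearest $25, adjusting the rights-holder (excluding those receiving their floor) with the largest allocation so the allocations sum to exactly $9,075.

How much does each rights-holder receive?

Kowalski: $1,550 | Becker: $1,400 | Vance: $1,900 | Dube: $500 | Tam: $775 | Haddad: $2,950

Fund the minimums — Dube $500; Haddad $2,950. Remaining pool $5,625.
Remaining pool split over remaining ownership shares 13,387: Kowalski 1,542.91 → $1,550; Becker 1,390.81 → $1,400; Vance 1,928.22 → $1,925; Tam 763.05 → $775.
Rounding difference −$25 applied to Vance → $1,900.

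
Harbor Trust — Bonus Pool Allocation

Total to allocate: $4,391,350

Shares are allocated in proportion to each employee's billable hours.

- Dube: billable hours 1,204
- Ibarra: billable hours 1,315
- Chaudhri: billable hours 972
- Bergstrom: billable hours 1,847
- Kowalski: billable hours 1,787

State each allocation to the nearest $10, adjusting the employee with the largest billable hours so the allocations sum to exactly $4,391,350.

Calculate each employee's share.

Dube: $742,060 · Ibarra: $810,470 · Chaudhri: $599,070 · Bergstrom: $1,138,370 · Kowalski: $1,101,380

Combined billable hours = 7,125.
Pro-rata amounts: Dube 1,204/7,125 × $4,391,350 = 742,061.11; Ibarra 1,315/7,125 × $4,391,350 = 810,473.72; Chaudhri 972/7,125 × $4,391,350 = 599,072.59; Bergstrom 1,847/7,125 × $4,391,350 = 1,138,361.19; Kowalski 1,787/7,125 × $4,391,350 = 1,101,381.40.
Rounded to nearest $10: Dube $742,060; Ibarra $810,470; Chaudhri $599,070; Bergstrom $1,138,360; Kowalski $1,101,380. Sum = $4,391,340.
Difference $4,391,350 − $4,391,340 = +$10 applied to largest billable hours (Bergstrom): Bergstrom becomes $1,138,370.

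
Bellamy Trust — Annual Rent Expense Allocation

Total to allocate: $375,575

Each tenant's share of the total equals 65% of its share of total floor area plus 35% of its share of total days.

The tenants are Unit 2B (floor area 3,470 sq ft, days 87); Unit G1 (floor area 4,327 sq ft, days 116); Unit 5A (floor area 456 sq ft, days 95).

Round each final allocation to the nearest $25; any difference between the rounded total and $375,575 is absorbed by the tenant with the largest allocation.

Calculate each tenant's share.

Unit 2B: $141,025; Unit G1: $179,150; Unit 5A: $55,400

Totals — floor area 8,253, days 298.
Composite weights (65% floor area + 35% days): Unit 2B 0.3755; Unit G1 0.4770; Unit 5A 0.1475.
Unrounded shares: Unit 2B 141,019.31; Unit G1 179,161.61; Unit 5A 55,394.08.
Rounded to nearest $25: Unit 2B $141,025; Unit G1 $179,150; Unit 5A $55,400. Sum = $375,575.
Rounded total matches; no reconciliation needed.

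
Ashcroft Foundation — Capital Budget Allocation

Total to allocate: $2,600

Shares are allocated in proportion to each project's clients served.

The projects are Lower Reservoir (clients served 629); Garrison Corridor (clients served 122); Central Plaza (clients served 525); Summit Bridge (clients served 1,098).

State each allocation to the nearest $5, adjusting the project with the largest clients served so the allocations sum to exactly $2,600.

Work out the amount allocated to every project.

Total clients served = 2,374.
Raw shares: Lower Reservoir 629/2,374 × $2,600 = 688.88; Garrison Corridor 122/2,374 × $2,600 = 133.61; Central Plaza 525/2,374 × $2,600 = 574.98; Summit Bridge 1,098/2,374 × $2,600 = 1,202.53.
Rounded to nearest $5: Lower Reservoir $690; Garrison Corridor $135; Central Plaza $575; Summit Bridge $1,205. Sum = $2,605.
Difference $2,600 − $2,605 = −$5 applied to largest clients served (Summit Bridge): Summit Bridge becomes $1,200.

Lower Reservoir: $690 · Garrison Corridor: $135 · Central Plaza: $575 · Summit Bridge: $1,200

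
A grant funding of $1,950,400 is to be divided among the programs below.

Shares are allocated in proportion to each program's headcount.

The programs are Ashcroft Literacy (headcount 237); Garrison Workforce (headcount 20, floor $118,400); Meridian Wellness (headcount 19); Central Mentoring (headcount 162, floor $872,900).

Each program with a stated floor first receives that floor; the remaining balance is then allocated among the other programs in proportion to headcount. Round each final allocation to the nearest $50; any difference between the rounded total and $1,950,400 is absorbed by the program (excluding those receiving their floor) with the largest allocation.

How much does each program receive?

Ashcroft Literacy: $887,900 | Garrison Workforce: $118,400 | Meridian Wellness: $71,200 | Central Mentoring: $872,900

Guaranteed amounts: Garrison Workforce $118,400; Central Mentoring $872,900. Residual $959,100.
Residual split over remaining headcount 256: Ashcroft Literacy 887,916.80 → $887,900; Meridian Wellness 71,183.20 → $71,200.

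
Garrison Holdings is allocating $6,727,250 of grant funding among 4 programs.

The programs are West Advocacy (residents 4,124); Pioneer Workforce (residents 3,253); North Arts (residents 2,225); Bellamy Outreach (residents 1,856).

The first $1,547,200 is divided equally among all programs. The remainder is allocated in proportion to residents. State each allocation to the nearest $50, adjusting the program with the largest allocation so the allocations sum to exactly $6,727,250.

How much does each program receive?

Equal tier: $1,547,200 ÷ 4 = $386,800 apiece.
Remainder $5,180,050 by residents (total 11,458): West Advocacy 1,864,420.16 → $1,864,400; Pioneer Workforce 1,470,649.56 → $1,470,650; North Arts 1,005,900.79 → $1,005,900; Bellamy Outreach 839,079.49 → $839,100.
Totals: West Advocacy $386,800 + $1,864,400 = $2,251,200; Pioneer Workforce $386,800 + $1,470,650 = $1,857,450; North Arts $386,800 + $1,005,900 = $1,392,700; Bellamy Outreach $386,800 + $839,100 = $1,225,900.

West Advocacy: $2,251,200; Pioneer Workforce: $1,857,450; North Arts: $1,392,700; Bellamy Outreach: $1,225,900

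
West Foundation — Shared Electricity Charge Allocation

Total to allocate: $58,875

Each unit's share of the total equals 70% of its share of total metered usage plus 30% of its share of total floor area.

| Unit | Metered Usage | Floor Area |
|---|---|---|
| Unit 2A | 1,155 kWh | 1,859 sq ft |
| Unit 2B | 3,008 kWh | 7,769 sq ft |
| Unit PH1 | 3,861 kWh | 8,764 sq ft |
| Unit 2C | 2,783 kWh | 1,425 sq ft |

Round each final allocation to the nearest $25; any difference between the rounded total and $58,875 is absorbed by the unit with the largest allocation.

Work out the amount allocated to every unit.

Metered usage total 10,807; floor area total 19,817.
Combined weights (70% metered usage + 30% floor area): Unit 2A 0.1030; Unit 2B 0.3124; Unit PH1 0.3828; Unit 2C 0.2018.
Pro-rata amounts: Unit 2A 6,061.48; Unit 2B 18,395.37; Unit PH1 22,535.11; Unit 2C 11,883.05.
At nearest $25: Unit 2A $6,050; Unit 2B $18,400; Unit PH1 $22,525; Unit 2C $11,875. Sum = $58,850.
Difference $58,875 − $58,850 = +$25 applied to largest allocation (Unit PH1): Unit PH1 becomes $22,550.

Unit 2A: $6,050 · Unit 2B: $18,400 · Unit PH1: $22,550 · Unit 2C: $11,875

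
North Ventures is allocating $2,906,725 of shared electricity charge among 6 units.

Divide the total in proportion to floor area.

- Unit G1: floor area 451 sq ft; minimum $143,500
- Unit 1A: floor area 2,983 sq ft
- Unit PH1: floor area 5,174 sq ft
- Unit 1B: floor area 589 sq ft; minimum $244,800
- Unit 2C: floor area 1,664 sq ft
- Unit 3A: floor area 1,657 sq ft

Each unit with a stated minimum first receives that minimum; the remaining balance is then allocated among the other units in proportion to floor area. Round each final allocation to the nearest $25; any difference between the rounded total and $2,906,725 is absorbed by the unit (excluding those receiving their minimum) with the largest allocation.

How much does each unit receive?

Unit G1: $143,500 · Unit 1A: $654,500 · Unit PH1: $1,135,250 · Unit 1B: $244,800 · Unit 2C: $365,100 · Unit 3A: $363,575

Minimums first: Unit G1 $143,500; Unit 1B $244,800. Balance $2,518,425.
Balance split over remaining floor area 11,478: Unit 1A 654,509.65 → $654,500; Unit PH1 1,135,244.03 → $1,135,250; Unit 2C 365,103.61 → $365,100; Unit 3A 363,567.71 → $363,575.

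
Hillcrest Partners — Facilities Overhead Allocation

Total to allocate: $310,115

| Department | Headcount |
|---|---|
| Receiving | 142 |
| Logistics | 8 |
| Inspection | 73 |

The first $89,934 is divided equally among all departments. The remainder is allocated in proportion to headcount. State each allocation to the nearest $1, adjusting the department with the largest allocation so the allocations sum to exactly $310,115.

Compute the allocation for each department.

Equal tier: $89,934 ÷ 3 = $29,978 apiece.
Remainder $220,181 by headcount (total 223): Receiving 140,204.94 → $140,205; Logistics 7,898.87 → $7,899; Inspection 72,077.19 → $72,077.
Totals: Receiving $29,978 + $140,205 = $170,183; Logistics $29,978 + $7,899 = $37,877; Inspection $29,978 + $72,077 = $102,055.

Receiving: $170,183 · Logistics: $37,877 · Inspection: $102,055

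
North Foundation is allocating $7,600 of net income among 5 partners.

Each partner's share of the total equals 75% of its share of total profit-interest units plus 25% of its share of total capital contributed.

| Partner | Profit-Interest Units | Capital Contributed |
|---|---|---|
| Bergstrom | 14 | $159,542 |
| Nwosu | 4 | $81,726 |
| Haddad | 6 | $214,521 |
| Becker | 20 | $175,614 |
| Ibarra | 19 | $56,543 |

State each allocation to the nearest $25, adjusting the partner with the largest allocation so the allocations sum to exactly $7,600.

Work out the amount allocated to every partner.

Totals — profit-interest units 63, capital contributed 687,946.
Composite weights (75% profit-interest units + 25% capital contributed): Bergstrom 0.2246; Nwosu 0.0773; Haddad 0.1494; Becker 0.3019; Ibarra 0.2467.
Proportional shares: Bergstrom 1,707.30; Nwosu 587.62; Haddad 1,135.33; Becker 2,294.54; Ibarra 1,875.21.
Rounded to nearest $25: Bergstrom $1,700; Nwosu $600; Haddad $1,125; Becker $2,300; Ibarra $1,875. Sum = $7,600.
Sum already equals the total — no adjustment.

Bergstrom: $1,700 · Nwosu: $600 · Haddad: $1,125 · Becker: $2,300 · Ibarra: $1,875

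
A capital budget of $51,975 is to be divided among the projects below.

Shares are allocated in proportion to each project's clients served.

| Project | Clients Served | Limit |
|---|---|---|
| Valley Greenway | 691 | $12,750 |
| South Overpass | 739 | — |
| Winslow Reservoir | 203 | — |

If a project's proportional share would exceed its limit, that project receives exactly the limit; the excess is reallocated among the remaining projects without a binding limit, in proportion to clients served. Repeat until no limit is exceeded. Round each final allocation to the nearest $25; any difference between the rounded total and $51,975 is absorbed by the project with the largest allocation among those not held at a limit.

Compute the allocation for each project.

Sum of clients served: 1,633.
Unconstrained shares: Valley Greenway 21,993.10; South Overpass 23,520.84; Winslow Reservoir 6,461.07.
Capped: Valley Greenway ($12,750); residual $39,225 reallocated over remaining clients served 942.
Redistributed shares: South Overpass 30,772.05 → $30,775; Winslow Reservoir 8,452.95 → $8,450.

Valley Greenway: $12,750; South Overpass: $30,775; Winslow Reservoir: $8,450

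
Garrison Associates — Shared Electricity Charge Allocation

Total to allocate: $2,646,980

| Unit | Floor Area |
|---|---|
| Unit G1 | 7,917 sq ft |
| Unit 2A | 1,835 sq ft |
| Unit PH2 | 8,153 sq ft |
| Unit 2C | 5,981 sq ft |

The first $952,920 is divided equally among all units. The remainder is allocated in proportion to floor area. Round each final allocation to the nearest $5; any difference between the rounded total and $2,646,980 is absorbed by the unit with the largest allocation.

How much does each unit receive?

First tranche $952,920 split equally: $238,230 each.
Remainder $1,694,060 by floor area (total 23,886): Unit G1 561,495.14 → $561,495; Unit 2A 130,143.18 → $130,145; Unit PH2 578,232.91 → $578,235; Unit 2C 424,188.77 → $424,190.
Rounding difference −$5 on remainder applied to Unit PH2.
Totals: Unit G1 $238,230 + $561,495 = $799,725; Unit 2A $238,230 + $130,145 = $368,375; Unit PH2 $238,230 + $578,230 = $816,460; Unit 2C $238,230 + $424,190 = $662,420.

Unit G1: $799,725; Unit 2A: $368,375; Unit PH2: $816,460; Unit 2C: $662,420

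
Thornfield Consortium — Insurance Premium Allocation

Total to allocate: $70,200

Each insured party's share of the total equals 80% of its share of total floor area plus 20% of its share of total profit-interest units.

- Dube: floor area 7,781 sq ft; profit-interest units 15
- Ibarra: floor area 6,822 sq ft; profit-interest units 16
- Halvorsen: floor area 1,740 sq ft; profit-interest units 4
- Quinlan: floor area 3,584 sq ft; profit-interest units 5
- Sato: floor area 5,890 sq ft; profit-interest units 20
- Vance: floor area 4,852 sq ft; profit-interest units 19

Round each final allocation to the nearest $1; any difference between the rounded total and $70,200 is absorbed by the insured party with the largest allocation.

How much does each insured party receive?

Totals — floor area 30,669, profit-interest units 79.
Composite weights (80% floor area + 20% profit-interest units): Dube 0.2409; Ibarra 0.2185; Halvorsen 0.0555; Quinlan 0.1061; Sato 0.2043; Vance 0.1747.
Pro-rata amounts: Dube 16,914.12; Ibarra 15,335.75; Halvorsen 3,897.11; Quinlan 7,451.503; Sato 14,339.99; Vance 12,261.52.
At nearest $1: Dube $16,914; Ibarra $15,336; Halvorsen $3,897; Quinlan $7,452; Sato $14,340; Vance $12,262. Sum = $70,201.
Difference $70,200 − $70,201 = −$1 applied to largest allocation (Dube): Dube becomes $16,913.

Dube: $16,913; Ibarra: $15,336; Halvorsen: $3,897; Quinlan: $7,452; Sato: $14,340; Vance: $12,262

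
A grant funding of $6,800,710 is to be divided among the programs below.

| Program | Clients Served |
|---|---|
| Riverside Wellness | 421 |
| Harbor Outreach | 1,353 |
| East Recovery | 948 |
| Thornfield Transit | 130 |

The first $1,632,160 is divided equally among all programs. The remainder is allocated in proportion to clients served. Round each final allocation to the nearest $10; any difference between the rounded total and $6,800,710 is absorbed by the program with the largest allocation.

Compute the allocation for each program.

Riverside Wellness: $1,171,000 | Harbor Outreach: $2,860,020 | East Recovery: $2,126,060 | Thornfield Transit: $643,630

First tranche $1,632,160 split equally: $408,040 each.
Remainder $5,168,550 by clients served (total 2,852): Riverside Wellness 762,959.17 → $762,960; Harbor Outreach 2,451,980.42 → $2,451,980; East Recovery 1,718,017.32 → $1,718,020; Thornfield Transit 235,593.09 → $235,590.
Totals: Riverside Wellness $408,040 + $762,960 = $1,171,000; Harbor Outreach $408,040 + $2,451,980 = $2,860,020; East Recovery $408,040 + $1,718,020 = $2,126,060; Thornfield Transit $408,040 + $235,590 = $643,630.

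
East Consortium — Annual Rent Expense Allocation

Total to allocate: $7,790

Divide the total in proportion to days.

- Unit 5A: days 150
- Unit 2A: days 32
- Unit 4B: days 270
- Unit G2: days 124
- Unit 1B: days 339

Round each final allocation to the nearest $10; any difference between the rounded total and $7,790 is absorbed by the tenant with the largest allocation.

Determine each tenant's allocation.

Unit 5A: $1,280 | Unit 2A: $270 | Unit 4B: $2,300 | Unit G2: $1,060 | Unit 1B: $2,880

Days total: 915.
Raw shares: Unit 5A 150/915 × $7,790 = 1,277.05; Unit 2A 32/915 × $7,790 = 272.44; Unit 4B 270/915 × $7,790 = 2,298.69; Unit G2 124/915 × $7,790 = 1,055.69; Unit 1B 339/915 × $7,790 = 2,886.13.
Rounded to nearest $10: Unit 5A $1,280; Unit 2A $270; Unit 4B $2,300; Unit G2 $1,060; Unit 1B $2,890. Sum = $7,800.
Difference $7,790 − $7,800 = −$10 applied to largest allocation (Unit 1B): Unit 1B becomes $2,880.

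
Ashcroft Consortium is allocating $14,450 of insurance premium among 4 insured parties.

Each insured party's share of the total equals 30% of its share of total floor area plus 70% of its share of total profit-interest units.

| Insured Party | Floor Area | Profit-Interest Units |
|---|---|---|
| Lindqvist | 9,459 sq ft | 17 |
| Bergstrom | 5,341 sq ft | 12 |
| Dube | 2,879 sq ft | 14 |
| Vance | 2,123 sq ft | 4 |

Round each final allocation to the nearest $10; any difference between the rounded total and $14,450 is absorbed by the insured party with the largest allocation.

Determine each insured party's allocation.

Lindqvist: $5,730; Bergstrom: $3,750; Dube: $3,640; Vance: $1,330

Totals — floor area 19,802, profit-interest units 47.
Combined weights (30% floor area + 70% profit-interest units): Lindqvist 0.3965; Bergstrom 0.2596; Dube 0.2521; Vance 0.0917.
Raw shares: Lindqvist 5,729.36; Bergstrom 3,751.79; Dube 3,643.24; Vance 1,325.61.
After rounding ($10): Lindqvist $5,730; Bergstrom $3,750; Dube $3,640; Vance $1,330. Sum = $14,450.
No rounding difference to absorb.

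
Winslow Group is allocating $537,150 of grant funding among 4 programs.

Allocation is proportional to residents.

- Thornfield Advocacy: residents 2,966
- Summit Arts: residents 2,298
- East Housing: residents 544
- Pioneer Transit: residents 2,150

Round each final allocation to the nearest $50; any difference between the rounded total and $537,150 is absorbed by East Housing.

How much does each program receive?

Thornfield Advocacy: $200,200 · Summit Arts: $155,100 · East Housing: $36,750 · Pioneer Transit: $145,100

Residents total: 7,958.
Raw shares: Thornfield Advocacy 2,966/7,958 × $537,150 = 200,199.41; Summit Arts 2,298/7,958 × $537,150 = 155,110.67; East Housing 544/7,958 × $537,150 = 36,718.97; Pioneer Transit 2,150/7,958 × $537,150 = 145,120.95.
Rounded to nearest $50: Thornfield Advocacy $200,200; Summit Arts $155,100; East Housing $36,700; Pioneer Transit $145,100. Sum = $537,100.
Difference $537,150 − $537,100 = +$50 applied to East Housing: East Housing becomes $36,750.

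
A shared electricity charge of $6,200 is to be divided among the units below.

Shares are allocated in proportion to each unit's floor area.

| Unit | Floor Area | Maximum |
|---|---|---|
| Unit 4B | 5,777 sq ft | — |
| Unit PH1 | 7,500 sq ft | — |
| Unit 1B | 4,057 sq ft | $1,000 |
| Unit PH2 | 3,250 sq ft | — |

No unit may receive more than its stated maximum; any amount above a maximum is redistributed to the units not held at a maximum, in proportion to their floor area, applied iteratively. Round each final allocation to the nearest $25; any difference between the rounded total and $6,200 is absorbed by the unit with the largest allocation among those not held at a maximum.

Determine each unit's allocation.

Unit 4B: $1,825; Unit PH1: $2,350; Unit 1B: $1,000; Unit PH2: $1,025

Sum of floor area: 20,584.
Pro-rata shares before constraints: Unit 4B 1,740.06; Unit PH1 2,259.04; Unit 1B 1,221.99; Unit PH2 978.92.
Cap binds for Unit 1B ($1,000); residual $5,200 reallocated over remaining floor area 16,527.
Remaining shares: Unit 4B 1,817.66 → $1,825; Unit PH1 2,359.77 → $2,350; Unit PH2 1,022.57 → $1,025.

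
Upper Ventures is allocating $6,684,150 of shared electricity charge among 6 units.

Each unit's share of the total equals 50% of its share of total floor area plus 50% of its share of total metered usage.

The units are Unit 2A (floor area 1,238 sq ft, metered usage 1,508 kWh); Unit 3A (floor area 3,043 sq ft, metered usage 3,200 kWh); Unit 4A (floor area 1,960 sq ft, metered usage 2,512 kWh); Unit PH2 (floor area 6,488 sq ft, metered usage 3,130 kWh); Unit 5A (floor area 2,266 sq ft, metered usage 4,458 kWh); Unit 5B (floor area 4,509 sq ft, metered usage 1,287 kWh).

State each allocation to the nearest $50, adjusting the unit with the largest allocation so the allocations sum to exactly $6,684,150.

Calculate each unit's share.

Unit 2A: $525,250 | Unit 3A: $1,185,900 | Unit 4A: $857,450 | Unit PH2: $1,761,700 | Unit 5A: $1,314,000 | Unit 5B: $1,039,850

Totals — floor area 19,504, metered usage 16,095.
Blended shares (50% floor area + 50% metered usage): Unit 2A 0.0786; Unit 3A 0.1774; Unit 4A 0.1283; Unit PH2 0.2636; Unit 5A 0.1966; Unit 5B 0.1556.
Proportional shares: Unit 2A 525,266.75; Unit 3A 1,185,897.84; Unit 4A 857,461.22; Unit PH2 1,761,674.73; Unit 5A 1,313,975.97; Unit 5B 1,039,873.50.
At nearest $50: Unit 2A $525,250; Unit 3A $1,185,900; Unit 4A $857,450; Unit PH2 $1,761,650; Unit 5A $1,314,000; Unit 5B $1,039,850. Sum = $6,684,100.
Difference $6,684,150 − $6,684,100 = +$50 applied to largest allocation (Unit PH2): Unit PH2 becomes $1,761,700.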